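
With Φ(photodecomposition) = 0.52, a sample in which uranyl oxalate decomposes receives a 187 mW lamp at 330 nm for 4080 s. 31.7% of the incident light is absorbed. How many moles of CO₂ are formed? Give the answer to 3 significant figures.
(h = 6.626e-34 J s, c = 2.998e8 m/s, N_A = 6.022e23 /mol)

Photon energy at 330 nm: hc/λ = (6.626e-34)(2.998e8)/(330e-9) = 6.020e-19 J.
Energy delivered: (187 mW)(4080 s) = 763.0 J.
Photons incident: 763.0 / 6.020e-19 = 1.267e21, i.e. 1.267e21/6.022e23 = 0.002104 mol.
Photons absorbed: 0.317 × 0.002104 = 6.670e-4 mol.
Product: Φ × n_abs = 0.52 × 6.670e-4 = 3.468e-4 mol.

3.47e-4 mol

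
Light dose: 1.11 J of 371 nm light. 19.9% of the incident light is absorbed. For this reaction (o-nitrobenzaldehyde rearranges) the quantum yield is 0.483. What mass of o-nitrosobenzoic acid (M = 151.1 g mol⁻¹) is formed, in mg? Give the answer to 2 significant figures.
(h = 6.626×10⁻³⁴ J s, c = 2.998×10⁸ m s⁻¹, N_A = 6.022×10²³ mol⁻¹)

Photon energy at 371 nm: hc/λ = (6.626×10⁻³⁴)(2.998×10⁸)/(371×10⁻⁹) = 5.354×10⁻¹⁹ J.
Photons incident: 1.11 / 5.354×10⁻¹⁹ = 2.073×10¹⁸, i.e. 2.073×10¹⁸/6.022×10²³ = 3.442×10⁻⁶ mol.
Photons absorbed: 0.199 × 3.442×10⁻⁶ = 6.850×10⁻⁷ mol.
Product: Φ × n_abs = 0.483 × 6.850×10⁻⁷ = 3.309×10⁻⁷ mol.
Mass: 3.309×10⁻⁷ × 151.1 = 5.000×10⁻⁵ g = 0.050 mg.

0.050 mg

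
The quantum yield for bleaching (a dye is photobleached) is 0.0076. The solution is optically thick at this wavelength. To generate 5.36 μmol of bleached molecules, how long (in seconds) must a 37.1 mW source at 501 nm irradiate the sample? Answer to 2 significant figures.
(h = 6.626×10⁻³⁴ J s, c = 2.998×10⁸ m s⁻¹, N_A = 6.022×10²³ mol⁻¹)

Product: 5.36 μmol = 5.36×10⁻⁶ mol.
Photons that must be absorbed: 5.36×10⁻⁶ / 0.0076 = 7.053×10⁻⁴ mol.
Photon energy: hc/λ = 3.965×10⁻¹⁹ J; per mole, 2.388×10⁵ J mol⁻¹.
Energy required: 7.053×10⁻⁴ × 2.388×10⁵ = 168.4 J.
Time: 168.4 J / 0.0371 W = 4500 s.

t ≈ 4500 s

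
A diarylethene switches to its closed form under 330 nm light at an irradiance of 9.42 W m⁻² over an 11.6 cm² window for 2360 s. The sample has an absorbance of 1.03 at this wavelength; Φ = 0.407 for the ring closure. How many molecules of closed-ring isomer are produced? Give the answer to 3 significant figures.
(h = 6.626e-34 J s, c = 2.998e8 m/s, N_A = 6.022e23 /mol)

1.58e19 molecules

Photon energy at 330 nm: hc/λ = (6.626e-34)(2.998e8)/(330e-9) = 6.020e-19 J.
Energy delivered: (9.42 W m⁻²)(11.6e-4 m²)(2360 s) = 25.79 J.
Photons incident: 25.79 / 6.020e-19 = 4.284e19, i.e. 4.284e19/6.022e23 = 7.114e-5 mol.
Fraction absorbed: 1 − 10^(−1.03) = 0.9067.
Photons absorbed: 0.9067 × 7.114e-5 = 6.450e-5 mol.
Product: Φ × n_abs = 0.407 × 6.450e-5 = 2.625e-5 mol.
As a count: 2.625e-5 × 6.022e23 = 1.58e19.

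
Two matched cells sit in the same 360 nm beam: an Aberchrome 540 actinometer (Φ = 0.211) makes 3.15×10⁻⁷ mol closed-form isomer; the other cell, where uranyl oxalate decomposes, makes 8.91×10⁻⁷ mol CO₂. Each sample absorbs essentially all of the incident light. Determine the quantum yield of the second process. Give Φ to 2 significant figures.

Photons absorbed by the actinometer: 3.15×10⁻⁷ / 0.211 = 1.493×10⁻⁶ mol.
Φ(unknown) = 8.91×10⁻⁷ / 1.493×10⁻⁶ = 0.60.

Φ = 0.60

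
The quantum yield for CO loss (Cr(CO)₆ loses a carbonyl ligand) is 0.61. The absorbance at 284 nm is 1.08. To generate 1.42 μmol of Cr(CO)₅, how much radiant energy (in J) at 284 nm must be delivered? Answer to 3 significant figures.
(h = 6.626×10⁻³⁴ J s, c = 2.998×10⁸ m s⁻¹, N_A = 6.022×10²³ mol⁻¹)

Product: 1.42 μmol = 1.42×10⁻⁶ mol.
Photons that must be absorbed: 1.42×10⁻⁶ / 0.61 = 2.328×10⁻⁶ mol.
Fraction absorbed: 1 − 10^(−1.08) = 0.9168.
Incident photons needed: 2.328×10⁻⁶ / 0.9168 = 2.539×10⁻⁶ mol.
Photon energy: hc/λ = 6.995×10⁻¹⁹ J; per mole, 4.212×10⁵ J mol⁻¹.
Energy required: 2.539×10⁻⁶ × 4.212×10⁵ = 1.07 J.

1.07 J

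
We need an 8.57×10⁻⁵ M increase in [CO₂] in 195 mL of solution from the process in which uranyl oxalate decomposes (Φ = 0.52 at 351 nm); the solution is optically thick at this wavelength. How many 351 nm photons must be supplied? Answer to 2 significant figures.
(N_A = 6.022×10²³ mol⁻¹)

Product: (8.57×10⁻⁵ M)(0.195 L) = 1.671×10⁻⁵ mol.
Photons that must be absorbed: 1.671×10⁻⁵ / 0.52 = 3.213×10⁻⁵ mol.
Photon count: 3.213×10⁻⁵ × 6.022×10²³ = 1.9×10¹⁹.

1.9×10¹⁹ photons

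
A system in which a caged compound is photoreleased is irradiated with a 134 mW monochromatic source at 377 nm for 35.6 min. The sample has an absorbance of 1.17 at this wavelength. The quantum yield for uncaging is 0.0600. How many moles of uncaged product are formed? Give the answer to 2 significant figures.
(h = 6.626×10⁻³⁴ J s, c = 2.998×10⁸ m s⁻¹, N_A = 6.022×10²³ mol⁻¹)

Photon energy at 377 nm: hc/λ = (6.626×10⁻³⁴)(2.998×10⁸)/(377×10⁻⁹) = 5.269×10⁻¹⁹ J.
Energy delivered: (134 mW)(2136 s) = 286.2 J.
Photons incident: 286.2 / 5.269×10⁻¹⁹ = 5.432×10²⁰, i.e. 5.432×10²⁰/6.022×10²³ = 9.020×10⁻⁴ mol.
Fraction absorbed: 1 − 10^(−1.17) = 0.9324.
Photons absorbed: 0.9324 × 9.020×10⁻⁴ = 8.410×10⁻⁴ mol.
Product: Φ × n_abs = 0.0600 × 8.410×10⁻⁴ = 5.046×10⁻⁵ mol.

5.0×10⁻⁵ mol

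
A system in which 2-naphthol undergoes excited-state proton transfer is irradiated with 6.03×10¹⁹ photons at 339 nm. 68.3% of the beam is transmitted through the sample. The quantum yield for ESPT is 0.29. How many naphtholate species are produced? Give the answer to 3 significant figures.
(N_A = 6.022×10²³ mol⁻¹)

Moles of photons: 6.03×10¹⁹ / 6.022×10²³ = 1.001×10⁻⁴ mol.
Fraction absorbed: 1 − 68.3/100 = 0.3170.
Photons absorbed: 0.3170 × 1.001×10⁻⁴ = 3.173×10⁻⁵ mol.
Product: Φ × n_abs = 0.29 × 3.173×10⁻⁵ = 9.202×10⁻⁶ mol.
As a count: 9.202×10⁻⁶ × 6.022×10²³ = 5.54×10¹⁸.

5.54×10¹⁸ species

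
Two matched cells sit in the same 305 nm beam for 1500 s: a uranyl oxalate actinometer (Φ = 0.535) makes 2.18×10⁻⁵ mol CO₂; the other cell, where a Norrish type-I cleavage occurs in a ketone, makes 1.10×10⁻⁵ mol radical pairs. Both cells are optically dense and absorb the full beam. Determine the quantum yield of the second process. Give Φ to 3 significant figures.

Photons absorbed by the actinometer: 2.18×10⁻⁵ / 0.535 = 4.075×10⁻⁵ mol.
Φ(unknown) = 1.10×10⁻⁵ / 4.075×10⁻⁵ = 0.270.

Φ = 0.270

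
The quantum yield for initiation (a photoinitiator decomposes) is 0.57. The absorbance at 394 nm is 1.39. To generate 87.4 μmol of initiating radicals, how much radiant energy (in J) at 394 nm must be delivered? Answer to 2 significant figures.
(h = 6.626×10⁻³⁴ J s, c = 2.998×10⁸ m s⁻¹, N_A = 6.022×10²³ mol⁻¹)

Product: 87.4 μmol = 8.74×10⁻⁵ mol.
Photons that must be absorbed: 8.74×10⁻⁵ / 0.57 = 1.533×10⁻⁴ mol.
Fraction absorbed: 1 − 10^(−1.39) = 0.9593.
Incident photons needed: 1.533×10⁻⁴ / 0.9593 = 1.598×10⁻⁴ mol.
Photon energy: hc/λ = 5.042×10⁻¹⁹ J; per mole, 3.036×10⁵ J mol⁻¹.
Energy required: 1.598×10⁻⁴ × 3.036×10⁵ = 49 J.

49 J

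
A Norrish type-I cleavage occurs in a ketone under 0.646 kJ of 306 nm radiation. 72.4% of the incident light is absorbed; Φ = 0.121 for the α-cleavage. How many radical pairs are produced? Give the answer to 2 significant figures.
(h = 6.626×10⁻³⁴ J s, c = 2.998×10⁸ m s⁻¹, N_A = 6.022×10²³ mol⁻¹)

8.7×10¹⁹ radical pairs

Photon energy at 306 nm: hc/λ = (6.626×10⁻³⁴)(2.998×10⁸)/(306×10⁻⁹) = 6.492×10⁻¹⁹ J.
Incident energy: 0.646 kJ = 646 J.
Photons incident: 646 / 6.492×10⁻¹⁹ = 9.951×10²⁰, i.e. 9.951×10²⁰/6.022×10²³ = 0.001652 mol.
Photons absorbed: 0.724 × 0.001652 = 0.001196 mol.
Product: Φ × n_abs = 0.121 × 0.001196 = 1.447×10⁻⁴ mol.
As a count: 1.447×10⁻⁴ × 6.022×10²³ = 8.7×10¹⁹.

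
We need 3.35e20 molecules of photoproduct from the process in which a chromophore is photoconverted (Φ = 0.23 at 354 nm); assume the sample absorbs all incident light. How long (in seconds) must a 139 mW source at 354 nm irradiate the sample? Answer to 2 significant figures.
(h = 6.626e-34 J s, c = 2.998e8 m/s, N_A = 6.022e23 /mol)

Product: 3.35e20 / 6.022e23 = 5.563e-4 mol.
Photons that must be absorbed: 5.563e-4 / 0.23 = 0.002419 mol.
Photon energy: hc/λ = 5.612e-19 J; per mole, 3.380e5 J mol⁻¹.
Energy required: 0.002419 × 3.380e5 = 817.6 J.
Time: 817.6 J / 0.139 W = 5900 s.

t ≈ 5900 s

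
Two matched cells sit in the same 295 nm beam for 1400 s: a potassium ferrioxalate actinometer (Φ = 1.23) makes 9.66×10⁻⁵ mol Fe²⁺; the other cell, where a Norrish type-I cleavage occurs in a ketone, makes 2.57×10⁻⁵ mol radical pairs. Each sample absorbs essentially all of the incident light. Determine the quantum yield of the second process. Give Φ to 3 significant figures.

Φ = 0.327

Photons absorbed by the actinometer: 9.66×10⁻⁵ / 1.23 = 7.854×10⁻⁵ mol.
Φ(unknown) = 2.57×10⁻⁵ / 7.854×10⁻⁵ = 0.327.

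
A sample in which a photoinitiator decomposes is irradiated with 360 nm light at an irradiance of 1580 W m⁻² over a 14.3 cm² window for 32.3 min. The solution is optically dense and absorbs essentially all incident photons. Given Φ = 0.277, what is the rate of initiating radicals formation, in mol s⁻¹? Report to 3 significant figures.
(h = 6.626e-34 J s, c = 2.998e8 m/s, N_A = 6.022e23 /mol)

1.88e-6 mol s⁻¹

Photon energy at 360 nm: hc/λ = (6.626e-34)(2.998e8)/(360e-9) = 5.518e-19 J.
Energy delivered: (1580 W m⁻²)(14.3e-4 m²)(1938 s) = 4379 J.
Photons incident: 4379 / 5.518e-19 = 7.936e21, i.e. 7.936e21/6.022e23 = 0.01318 mol.
Product formed: 0.277 × 0.01318 = 0.003651 mol.
Rate: 0.003651 / 1938 s = 1.88e-6 mol s⁻¹.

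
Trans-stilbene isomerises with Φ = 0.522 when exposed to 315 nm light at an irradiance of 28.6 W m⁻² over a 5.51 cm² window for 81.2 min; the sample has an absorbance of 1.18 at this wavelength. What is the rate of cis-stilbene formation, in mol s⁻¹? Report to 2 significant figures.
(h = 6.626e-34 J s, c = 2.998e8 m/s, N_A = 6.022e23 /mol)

Photon energy at 315 nm: hc/λ = (6.626e-34)(2.998e8)/(315e-9) = 6.306e-19 J.
Energy delivered: (28.6 W m⁻²)(5.51e-4 m²)(4872 s) = 76.78 J.
Photons incident: 76.78 / 6.306e-19 = 1.218e20, i.e. 1.218e20/6.022e23 = 2.023e-4 mol.
Fraction absorbed: 1 − 10^(−1.18) = 0.9339.
Photons absorbed: 0.9339 × 2.023e-4 = 1.889e-4 mol.
Product formed: 0.522 × 1.889e-4 = 9.861e-5 mol.
Rate: 9.861e-5 / 4872 s = 2.0e-8 mol s⁻¹.

2.0e-8 mol s⁻¹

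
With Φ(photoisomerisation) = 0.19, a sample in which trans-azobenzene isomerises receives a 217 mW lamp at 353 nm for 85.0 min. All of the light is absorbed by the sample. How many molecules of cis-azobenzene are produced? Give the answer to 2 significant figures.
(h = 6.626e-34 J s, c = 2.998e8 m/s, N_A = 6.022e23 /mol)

Photon energy at 353 nm: hc/λ = (6.626e-34)(2.998e8)/(353e-9) = 5.627e-19 J.
Energy delivered: (217 mW)(5100 s) = 1107 J.
Photons incident: 1107 / 5.627e-19 = 1.967e21, i.e. 1.967e21/6.022e23 = 0.003266 mol.
Product: Φ × n_abs = 0.19 × 0.003266 = 6.205e-4 mol.
As a count: 6.205e-4 × 6.022e23 = 3.7e20.

3.7e20 molecules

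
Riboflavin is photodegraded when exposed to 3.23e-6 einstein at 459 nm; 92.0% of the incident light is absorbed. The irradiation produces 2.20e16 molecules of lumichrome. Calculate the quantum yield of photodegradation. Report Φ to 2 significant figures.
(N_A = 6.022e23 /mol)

Φ = 0.012

Product: 2.20e16 / 6.022e23 = 3.653e-8 mol.
Photons absorbed: 0.920 × 3.23e-6 = 2.972e-6 mol.
Φ = 3.653e-8 mol / 2.972e-6 mol photons = 0.012.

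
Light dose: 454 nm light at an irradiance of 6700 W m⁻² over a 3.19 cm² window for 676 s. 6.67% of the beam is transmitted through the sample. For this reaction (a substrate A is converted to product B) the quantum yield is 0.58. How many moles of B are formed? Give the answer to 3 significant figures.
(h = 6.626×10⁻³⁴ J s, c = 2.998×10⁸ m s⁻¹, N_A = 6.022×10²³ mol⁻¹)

Photon energy at 454 nm: hc/λ = (6.626×10⁻³⁴)(2.998×10⁸)/(454×10⁻⁹) = 4.375×10⁻¹⁹ J.
Energy delivered: (6700 W m⁻²)(3.19×10⁻⁴ m²)(676 s) = 1445 J.
Photons incident: 1445 / 4.375×10⁻¹⁹ = 3.303×10²¹, i.e. 3.303×10²¹/6.022×10²³ = 0.005485 mol.
Fraction absorbed: 1 − 6.67/100 = 0.9333.
Photons absorbed: 0.9333 × 0.005485 = 0.005119 mol.
Product: Φ × n_abs = 0.58 × 0.005119 = 0.002969 mol.

0.00297 mol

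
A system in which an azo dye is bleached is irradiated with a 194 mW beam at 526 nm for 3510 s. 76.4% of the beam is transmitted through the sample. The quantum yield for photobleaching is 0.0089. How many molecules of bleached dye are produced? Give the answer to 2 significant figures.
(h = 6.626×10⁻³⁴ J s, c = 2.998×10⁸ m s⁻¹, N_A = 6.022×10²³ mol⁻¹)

Photon energy at 526 nm: hc/λ = (6.626×10⁻³⁴)(2.998×10⁸)/(526×10⁻⁹) = 3.777×10⁻¹⁹ J.
Energy delivered: (194 mW)(3510 s) = 680.9 J.
Photons incident: 680.9 / 3.777×10⁻¹⁹ = 1.803×10²¹, i.e. 1.803×10²¹/6.022×10²³ = 0.002994 mol.
Fraction absorbed: 1 − 76.4/100 = 0.2360.
Photons absorbed: 0.2360 × 0.002994 = 7.066×10⁻⁴ mol.
Product: Φ × n_abs = 0.0089 × 7.066×10⁻⁴ = 6.289×10⁻⁶ mol.
As a count: 6.289×10⁻⁶ × 6.022×10²³ = 3.8×10¹⁸.

3.8×10¹⁸ molecules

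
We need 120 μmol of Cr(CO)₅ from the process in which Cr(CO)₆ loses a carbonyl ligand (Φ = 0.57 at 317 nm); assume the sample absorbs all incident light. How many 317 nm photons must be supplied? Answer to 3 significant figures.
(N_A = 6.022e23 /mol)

Product: 120 μmol = 1.20e-4 mol.
Photons that must be absorbed: 1.20e-4 / 0.57 = 2.105e-4 mol.
Photon count: 2.105e-4 × 6.022e23 = 1.27e20.

1.27e20 photons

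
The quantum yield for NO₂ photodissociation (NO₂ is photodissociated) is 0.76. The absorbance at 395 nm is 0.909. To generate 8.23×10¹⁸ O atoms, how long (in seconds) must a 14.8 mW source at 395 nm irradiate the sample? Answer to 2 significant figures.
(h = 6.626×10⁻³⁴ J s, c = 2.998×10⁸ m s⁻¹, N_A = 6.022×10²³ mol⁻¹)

Product: 8.23×10¹⁸ / 6.022×10²³ = 1.367×10⁻⁵ mol.
Photons that must be absorbed: 1.367×10⁻⁵ / 0.76 = 1.799×10⁻⁵ mol.
Fraction absorbed: 1 − 10^(−0.909) = 0.8767.
Incident photons needed: 1.799×10⁻⁵ / 0.8767 = 2.052×10⁻⁵ mol.
Photon energy: hc/λ = 5.029×10⁻¹⁹ J; per mole, 3.028×10⁵ J mol⁻¹.
Energy required: 2.052×10⁻⁵ × 3.028×10⁵ = 6.213 J.
Time: 6.213 J / 0.0148 W = 420 s.

t ≈ 420 s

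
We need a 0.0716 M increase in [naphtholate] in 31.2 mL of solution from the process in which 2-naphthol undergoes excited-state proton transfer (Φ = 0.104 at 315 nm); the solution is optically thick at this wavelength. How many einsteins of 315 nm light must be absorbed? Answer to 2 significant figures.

Product: (0.0716 M)(0.0312 L) = 0.002234 mol.
Photons that must be absorbed: 0.002234 / 0.104 = 0.02148 mol.

0.021 einstein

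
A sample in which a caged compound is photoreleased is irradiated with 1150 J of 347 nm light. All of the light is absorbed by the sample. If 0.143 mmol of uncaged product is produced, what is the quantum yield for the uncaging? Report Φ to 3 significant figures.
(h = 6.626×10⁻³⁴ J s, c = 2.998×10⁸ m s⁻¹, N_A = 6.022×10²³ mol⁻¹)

Φ = 0.0429

Product: 0.143 mmol = 1.43×10⁻⁴ mol.
Photon energy at 347 nm: hc/λ = (6.626×10⁻³⁴)(2.998×10⁸)/(347×10⁻⁹) = 5.725×10⁻¹⁹ J.
Photons incident: 1150 / 5.725×10⁻¹⁹ = 2.009×10²¹, i.e. 2.009×10²¹/6.022×10²³ = 0.003336 mol.
Φ = 1.43×10⁻⁴ mol / 0.003336 mol photons = 0.0429.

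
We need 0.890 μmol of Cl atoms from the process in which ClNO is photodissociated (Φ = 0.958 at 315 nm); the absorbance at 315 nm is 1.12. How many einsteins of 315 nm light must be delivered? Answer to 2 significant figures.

1.0×10⁻⁶ einstein

Product: 0.890 μmol = 8.90×10⁻⁷ mol.
Photons that must be absorbed: 8.90×10⁻⁷ / 0.958 = 9.290×10⁻⁷ mol.
Fraction absorbed: 1 − 10^(−1.12) = 0.9241.
Incident photons needed: 9.290×10⁻⁷ / 0.9241 = 1.005×10⁻⁶ mol.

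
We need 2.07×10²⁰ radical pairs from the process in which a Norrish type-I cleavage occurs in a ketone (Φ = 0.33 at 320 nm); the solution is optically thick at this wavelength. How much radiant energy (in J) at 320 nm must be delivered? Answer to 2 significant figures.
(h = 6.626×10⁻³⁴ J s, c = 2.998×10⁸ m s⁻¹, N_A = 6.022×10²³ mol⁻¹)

390 J

Product: 2.07×10²⁰ / 6.022×10²³ = 3.437×10⁻⁴ mol.
Photons that must be absorbed: 3.437×10⁻⁴ / 0.33 = 0.001042 mol.
Photon energy: hc/λ = 6.208×10⁻¹⁹ J; per mole, 3.738×10⁵ J mol⁻¹.
Energy required: 0.001042 × 3.738×10⁵ = 390 J.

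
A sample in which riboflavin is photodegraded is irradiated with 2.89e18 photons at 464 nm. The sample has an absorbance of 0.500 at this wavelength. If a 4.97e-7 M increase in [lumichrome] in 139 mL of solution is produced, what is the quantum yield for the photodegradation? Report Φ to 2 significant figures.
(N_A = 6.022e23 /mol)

Product: (4.97e-7 M)(0.139 L) = 6.908e-8 mol.
Moles of photons: 2.89e18 / 6.022e23 = 4.799e-6 mol.
Fraction absorbed: 1 − 10^(−0.500) = 0.6838.
Photons absorbed: 0.6838 × 4.799e-6 = 3.282e-6 mol.
Φ = 6.908e-8 mol / 3.282e-6 mol photons = 0.021.

Φ = 0.021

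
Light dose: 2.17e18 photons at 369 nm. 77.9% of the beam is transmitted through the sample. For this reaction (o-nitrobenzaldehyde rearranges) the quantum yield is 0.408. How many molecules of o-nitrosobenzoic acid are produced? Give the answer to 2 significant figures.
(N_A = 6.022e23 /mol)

Moles of photons: 2.17e18 / 6.022e23 = 3.603e-6 mol.
Fraction absorbed: 1 − 77.9/100 = 0.2210.
Photons absorbed: 0.2210 × 3.603e-6 = 7.963e-7 mol.
Product: Φ × n_abs = 0.408 × 7.963e-7 = 3.249e-7 mol.
As a count: 3.249e-7 × 6.022e23 = 2.0e17.

2.0e17 molecules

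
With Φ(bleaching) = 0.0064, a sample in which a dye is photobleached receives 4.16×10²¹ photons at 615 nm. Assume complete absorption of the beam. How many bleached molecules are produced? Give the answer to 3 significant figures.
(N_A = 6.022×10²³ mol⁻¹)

Moles of photons: 4.16×10²¹ / 6.022×10²³ = 0.006908 mol.
Product: Φ × n_abs = 0.0064 × 0.006908 = 4.421×10⁻⁵ mol.
As a count: 4.421×10⁻⁵ × 6.022×10²³ = 2.66×10¹⁹.

2.66×10¹⁹ bleached molecules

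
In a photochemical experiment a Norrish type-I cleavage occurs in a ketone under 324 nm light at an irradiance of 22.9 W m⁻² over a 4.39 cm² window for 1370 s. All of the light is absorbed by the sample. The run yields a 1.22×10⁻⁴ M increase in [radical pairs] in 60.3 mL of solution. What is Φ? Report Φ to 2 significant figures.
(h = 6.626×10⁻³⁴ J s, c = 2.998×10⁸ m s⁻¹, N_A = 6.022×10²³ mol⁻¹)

Φ = 0.20

Product: (1.22×10⁻⁴ M)(0.0603 L) = 7.357×10⁻⁶ mol.
Photon energy at 324 nm: hc/λ = (6.626×10⁻³⁴)(2.998×10⁸)/(324×10⁻⁹) = 6.131×10⁻¹⁹ J.
Energy delivered: (22.9 W m⁻²)(4.39×10⁻⁴ m²)(1370 s) = 13.77 J.
Photons incident: 13.77 / 6.131×10⁻¹⁹ = 2.246×10¹⁹, i.e. 2.246×10¹⁹/6.022×10²³ = 3.730×10⁻⁵ mol.
Φ = 7.357×10⁻⁶ mol / 3.730×10⁻⁵ mol photons = 0.20.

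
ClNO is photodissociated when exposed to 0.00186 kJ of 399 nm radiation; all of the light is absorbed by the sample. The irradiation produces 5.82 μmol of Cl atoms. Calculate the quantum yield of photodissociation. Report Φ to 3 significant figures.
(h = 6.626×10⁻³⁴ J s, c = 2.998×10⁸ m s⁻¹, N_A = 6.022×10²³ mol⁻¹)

Φ = 0.938

Product: 5.82 μmol = 5.82×10⁻⁶ mol.
Photon energy at 399 nm: hc/λ = (6.626×10⁻³⁴)(2.998×10⁸)/(399×10⁻⁹) = 4.979×10⁻¹⁹ J.
Incident energy: 0.00186 kJ = 1.86 J.
Photons incident: 1.86 / 4.979×10⁻¹⁹ = 3.736×10¹⁸, i.e. 3.736×10¹⁸/6.022×10²³ = 6.204×10⁻⁶ mol.
Φ = 5.82×10⁻⁶ mol / 6.204×10⁻⁶ mol photons = 0.938.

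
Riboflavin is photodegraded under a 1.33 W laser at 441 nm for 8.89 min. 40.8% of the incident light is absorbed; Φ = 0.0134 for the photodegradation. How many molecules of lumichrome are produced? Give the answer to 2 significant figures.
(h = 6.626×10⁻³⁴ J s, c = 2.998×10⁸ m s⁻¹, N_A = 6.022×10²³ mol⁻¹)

8.6×10¹⁸ molecules

Photon energy at 441 nm: hc/λ = (6.626×10⁻³⁴)(2.998×10⁸)/(441×10⁻⁹) = 4.504×10⁻¹⁹ J.
Energy delivered: (1.33 W)(533.4 s) = 709.4 J.
Photons incident: 709.4 / 4.504×10⁻¹⁹ = 1.575×10²¹, i.e. 1.575×10²¹/6.022×10²³ = 0.002615 mol.
Photons absorbed: 0.408 × 0.002615 = 0.001067 mol.
Product: Φ × n_abs = 0.0134 × 0.001067 = 1.430×10⁻⁵ mol.
As a count: 1.430×10⁻⁵ × 6.022×10²³ = 8.6×10¹⁸.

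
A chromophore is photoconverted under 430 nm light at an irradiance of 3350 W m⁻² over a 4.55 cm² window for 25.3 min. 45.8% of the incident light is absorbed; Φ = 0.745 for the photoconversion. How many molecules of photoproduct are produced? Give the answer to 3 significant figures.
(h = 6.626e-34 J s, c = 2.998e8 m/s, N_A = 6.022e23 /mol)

Photon energy at 430 nm: hc/λ = (6.626e-34)(2.998e8)/(430e-9) = 4.620e-19 J.
Energy delivered: (3350 W m⁻²)(4.55e-4 m²)(1518 s) = 2314 J.
Photons incident: 2314 / 4.620e-19 = 5.009e21, i.e. 5.009e21/6.022e23 = 0.008318 mol.
Photons absorbed: 0.458 × 0.008318 = 0.003810 mol.
Product: Φ × n_abs = 0.745 × 0.003810 = 0.002838 mol.
As a count: 0.002838 × 6.022e23 = 1.71e21.

1.71e21 molecules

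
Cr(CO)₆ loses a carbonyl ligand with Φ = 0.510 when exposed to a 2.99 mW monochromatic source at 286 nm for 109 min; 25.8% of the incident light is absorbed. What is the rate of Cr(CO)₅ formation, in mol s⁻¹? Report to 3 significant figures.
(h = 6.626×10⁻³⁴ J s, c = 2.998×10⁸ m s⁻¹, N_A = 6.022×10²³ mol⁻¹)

9.41×10⁻¹⁰ mol s⁻¹

Photon energy at 286 nm: hc/λ = (6.626×10⁻³⁴)(2.998×10⁸)/(286×10⁻⁹) = 6.946×10⁻¹⁹ J.
Energy delivered: (2.99 mW)(6540 s) = 19.55 J.
Photons incident: 19.55 / 6.946×10⁻¹⁹ = 2.815×10¹⁹, i.e. 2.815×10¹⁹/6.022×10²³ = 4.675×10⁻⁵ mol.
Photons absorbed: 0.258 × 4.675×10⁻⁵ = 1.206×10⁻⁵ mol.
Product formed: 0.510 × 1.206×10⁻⁵ = 6.151×10⁻⁶ mol.
Rate: 6.151×10⁻⁶ / 6540 s = 9.41×10⁻¹⁰ mol s⁻¹.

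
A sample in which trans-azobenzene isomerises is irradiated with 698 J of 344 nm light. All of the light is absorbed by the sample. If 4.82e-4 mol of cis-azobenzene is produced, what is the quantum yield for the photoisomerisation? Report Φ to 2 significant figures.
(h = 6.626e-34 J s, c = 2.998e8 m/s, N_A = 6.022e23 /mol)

Φ = 0.24

Photon energy at 344 nm: hc/λ = (6.626e-34)(2.998e8)/(344e-9) = 5.775e-19 J.
Photons incident: 698 / 5.775e-19 = 1.209e21, i.e. 1.209e21/6.022e23 = 0.002008 mol.
Φ = 4.82e-4 mol / 0.002008 mol photons = 0.24.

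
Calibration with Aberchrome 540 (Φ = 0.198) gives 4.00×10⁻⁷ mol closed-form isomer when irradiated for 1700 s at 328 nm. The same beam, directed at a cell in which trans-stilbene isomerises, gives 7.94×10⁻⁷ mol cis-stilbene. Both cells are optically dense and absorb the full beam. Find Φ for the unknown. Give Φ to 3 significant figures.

Φ = 0.393

Photons absorbed by the actinometer: 4.00×10⁻⁷ / 0.198 = 2.020×10⁻⁶ mol.
Φ(unknown) = 7.94×10⁻⁷ / 2.020×10⁻⁶ = 0.393.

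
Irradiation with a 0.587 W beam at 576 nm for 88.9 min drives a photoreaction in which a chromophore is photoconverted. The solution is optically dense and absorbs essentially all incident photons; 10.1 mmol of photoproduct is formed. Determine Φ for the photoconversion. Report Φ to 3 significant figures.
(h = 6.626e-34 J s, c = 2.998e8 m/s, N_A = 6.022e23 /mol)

Product: 10.1 mmol = 0.0101 mol.
Photon energy at 576 nm: hc/λ = (6.626e-34)(2.998e8)/(576e-9) = 3.449e-19 J.
Energy delivered: (0.587 W)(5334 s) = 3131 J.
Photons incident: 3131 / 3.449e-19 = 9.078e21, i.e. 9.078e21/6.022e23 = 0.01507 mol.
Φ = 0.0101 mol / 0.01507 mol photons = 0.670.

Φ = 0.670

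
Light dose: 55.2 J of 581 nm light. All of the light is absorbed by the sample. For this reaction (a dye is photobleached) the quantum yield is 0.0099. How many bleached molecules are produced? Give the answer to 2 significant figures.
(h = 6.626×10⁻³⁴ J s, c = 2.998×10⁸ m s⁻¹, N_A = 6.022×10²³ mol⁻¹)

Photon energy at 581 nm: hc/λ = (6.626×10⁻³⁴)(2.998×10⁸)/(581×10⁻⁹) = 3.419×10⁻¹⁹ J.
Photons incident: 55.2 / 3.419×10⁻¹⁹ = 1.615×10²⁰, i.e. 1.615×10²⁰/6.022×10²³ = 2.682×10⁻⁴ mol.
Product: Φ × n_abs = 0.0099 × 2.682×10⁻⁴ = 2.655×10⁻⁶ mol.
As a count: 2.655×10⁻⁶ × 6.022×10²³ = 1.6×10¹⁸.

1.6×10¹⁸ bleached molecules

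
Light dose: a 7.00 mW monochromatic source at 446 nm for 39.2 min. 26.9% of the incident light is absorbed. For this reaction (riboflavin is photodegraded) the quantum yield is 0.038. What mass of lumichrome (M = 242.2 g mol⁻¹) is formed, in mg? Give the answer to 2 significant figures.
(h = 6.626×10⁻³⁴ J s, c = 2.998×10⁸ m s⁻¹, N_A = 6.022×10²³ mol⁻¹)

0.15 mg

Photon energy at 446 nm: hc/λ = (6.626×10⁻³⁴)(2.998×10⁸)/(446×10⁻⁹) = 4.454×10⁻¹⁹ J.
Energy delivered: (7.00 mW)(2352 s) = 16.46 J.
Photons incident: 16.46 / 4.454×10⁻¹⁹ = 3.696×10¹⁹, i.e. 3.696×10¹⁹/6.022×10²³ = 6.137×10⁻⁵ mol.
Photons absorbed: 0.269 × 6.137×10⁻⁵ = 1.651×10⁻⁵ mol.
Product: Φ × n_abs = 0.038 × 1.651×10⁻⁵ = 6.274×10⁻⁷ mol.
Mass: 6.274×10⁻⁷ × 242.2 = 1.520×10⁻⁴ g = 0.15 mg.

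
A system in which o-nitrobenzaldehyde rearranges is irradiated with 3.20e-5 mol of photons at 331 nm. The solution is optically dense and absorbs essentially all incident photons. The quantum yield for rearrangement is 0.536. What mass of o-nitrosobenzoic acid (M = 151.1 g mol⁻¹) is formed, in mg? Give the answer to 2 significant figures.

2.6 mg

Product: Φ × n_abs = 0.536 × 3.20e-5 = 1.715e-5 mol.
Mass: 1.715e-5 × 151.1 = 0.002591 g = 2.6 mg.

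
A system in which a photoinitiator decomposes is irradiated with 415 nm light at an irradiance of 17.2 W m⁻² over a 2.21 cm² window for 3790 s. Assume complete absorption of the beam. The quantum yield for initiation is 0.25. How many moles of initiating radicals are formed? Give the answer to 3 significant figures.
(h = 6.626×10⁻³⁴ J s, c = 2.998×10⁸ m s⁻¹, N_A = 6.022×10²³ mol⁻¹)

1.25×10⁻⁵ mol

Photon energy at 415 nm: hc/λ = (6.626×10⁻³⁴)(2.998×10⁸)/(415×10⁻⁹) = 4.787×10⁻¹⁹ J.
Energy delivered: (17.2 W m⁻²)(2.21×10⁻⁴ m²)(3790 s) = 14.41 J.
Photons incident: 14.41 / 4.787×10⁻¹⁹ = 3.010×10¹⁹, i.e. 3.010×10¹⁹/6.022×10²³ = 4.998×10⁻⁵ mol.
Product: Φ × n_abs = 0.25 × 4.998×10⁻⁵ = 1.250×10⁻⁵ mol.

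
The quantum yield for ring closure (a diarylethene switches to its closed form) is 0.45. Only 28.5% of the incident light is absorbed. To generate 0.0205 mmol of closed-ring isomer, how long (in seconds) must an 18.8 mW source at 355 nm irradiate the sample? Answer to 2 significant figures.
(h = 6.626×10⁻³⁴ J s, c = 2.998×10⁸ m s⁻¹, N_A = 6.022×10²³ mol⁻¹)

t ≈ 2900 s

Product: 0.0205 mmol = 2.05×10⁻⁵ mol.
Photons that must be absorbed: 2.05×10⁻⁵ / 0.45 = 4.556×10⁻⁵ mol.
Incident photons needed: 4.556×10⁻⁵ / 0.285 = 1.599×10⁻⁴ mol.
Photon energy: hc/λ = 5.596×10⁻¹⁹ J; per mole, 3.370×10⁵ J mol⁻¹.
Energy required: 1.599×10⁻⁴ × 3.370×10⁵ = 53.89 J.
Time: 53.89 J / 0.0188 W = 2900 s.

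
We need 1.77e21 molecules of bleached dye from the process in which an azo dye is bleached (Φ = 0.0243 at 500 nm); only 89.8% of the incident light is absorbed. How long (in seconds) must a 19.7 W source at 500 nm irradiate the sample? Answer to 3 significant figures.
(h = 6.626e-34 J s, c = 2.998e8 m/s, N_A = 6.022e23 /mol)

t ≈ 1640 s

Product: 1.77e21 / 6.022e23 = 0.002939 mol.
Photons that must be absorbed: 0.002939 / 0.0243 = 0.1209 mol.
Incident photons needed: 0.1209 / 0.898 = 0.1346 mol.
Photon energy: hc/λ = 3.973e-19 J; per mole, 2.393e5 J mol⁻¹.
Energy required: 0.1346 × 2.393e5 = 3.221e4 J.
Time: 3.221e4 J / 19.7 W = 1640 s.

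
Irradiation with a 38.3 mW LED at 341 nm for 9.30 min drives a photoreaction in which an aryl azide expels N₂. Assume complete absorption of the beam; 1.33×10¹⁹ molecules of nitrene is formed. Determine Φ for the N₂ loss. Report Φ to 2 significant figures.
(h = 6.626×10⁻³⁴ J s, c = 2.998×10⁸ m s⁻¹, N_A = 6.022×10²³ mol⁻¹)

Φ = 0.36

Product: 1.33×10¹⁹ / 6.022×10²³ = 2.209×10⁻⁵ mol.
Photon energy at 341 nm: hc/λ = (6.626×10⁻³⁴)(2.998×10⁸)/(341×10⁻⁹) = 5.825×10⁻¹⁹ J.
Energy delivered: (38.3 mW)(558 s) = 21.37 J.
Photons incident: 21.37 / 5.825×10⁻¹⁹ = 3.669×10¹⁹, i.e. 3.669×10¹⁹/6.022×10²³ = 6.093×10⁻⁵ mol.
Φ = 2.209×10⁻⁵ mol / 6.093×10⁻⁵ mol photons = 0.36.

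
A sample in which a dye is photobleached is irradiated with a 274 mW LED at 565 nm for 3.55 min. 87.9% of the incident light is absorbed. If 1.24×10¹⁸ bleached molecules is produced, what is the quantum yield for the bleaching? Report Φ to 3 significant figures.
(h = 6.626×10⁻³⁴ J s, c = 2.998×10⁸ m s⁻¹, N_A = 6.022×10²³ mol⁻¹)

Φ = 0.00850

Product: 1.24×10¹⁸ / 6.022×10²³ = 2.059×10⁻⁶ mol.
Photon energy at 565 nm: hc/λ = (6.626×10⁻³⁴)(2.998×10⁸)/(565×10⁻⁹) = 3.516×10⁻¹⁹ J.
Energy delivered: (274 mW)(213 s) = 58.36 J.
Photons incident: 58.36 / 3.516×10⁻¹⁹ = 1.660×10²⁰, i.e. 1.660×10²⁰/6.022×10²³ = 2.757×10⁻⁴ mol.
Photons absorbed: 0.879 × 2.757×10⁻⁴ = 2.423×10⁻⁴ mol.
Φ = 2.059×10⁻⁶ mol / 2.423×10⁻⁴ mol photons = 0.00850.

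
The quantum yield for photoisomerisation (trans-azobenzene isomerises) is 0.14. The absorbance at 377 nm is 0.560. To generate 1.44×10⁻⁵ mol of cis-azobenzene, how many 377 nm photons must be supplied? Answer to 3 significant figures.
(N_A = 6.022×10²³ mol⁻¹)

8.55×10¹⁹ photons

Photons that must be absorbed: 1.44×10⁻⁵ / 0.14 = 1.029×10⁻⁴ mol.
Fraction absorbed: 1 − 10^(−0.560) = 0.7246.
Incident photons needed: 1.029×10⁻⁴ / 0.7246 = 1.420×10⁻⁴ mol.
Photon count: 1.420×10⁻⁴ × 6.022×10²³ = 8.55×10¹⁹.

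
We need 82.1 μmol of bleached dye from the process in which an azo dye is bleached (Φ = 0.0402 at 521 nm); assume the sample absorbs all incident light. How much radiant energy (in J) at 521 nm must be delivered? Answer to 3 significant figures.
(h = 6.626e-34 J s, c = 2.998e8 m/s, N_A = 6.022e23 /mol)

Product: 82.1 μmol = 8.21e-5 mol.
Photons that must be absorbed: 8.21e-5 / 0.0402 = 0.002042 mol.
Photon energy: hc/λ = 3.813e-19 J; per mole, 2.296e5 J mol⁻¹.
Energy required: 0.002042 × 2.296e5 = 469 J.

469 J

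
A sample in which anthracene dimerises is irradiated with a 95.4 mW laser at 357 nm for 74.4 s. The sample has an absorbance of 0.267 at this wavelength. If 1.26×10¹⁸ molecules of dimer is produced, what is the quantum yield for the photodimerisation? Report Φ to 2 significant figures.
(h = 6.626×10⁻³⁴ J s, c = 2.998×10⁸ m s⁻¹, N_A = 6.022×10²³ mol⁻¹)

Product: 1.26×10¹⁸ / 6.022×10²³ = 2.092×10⁻⁶ mol.
Photon energy at 357 nm: hc/λ = (6.626×10⁻³⁴)(2.998×10⁸)/(357×10⁻⁹) = 5.564×10⁻¹⁹ J.
Energy delivered: (95.4 mW)(74.4 s) = 7.098 J.
Photons incident: 7.098 / 5.564×10⁻¹⁹ = 1.276×10¹⁹, i.e. 1.276×10¹⁹/6.022×10²³ = 2.119×10⁻⁵ mol.
Fraction absorbed: 1 − 10^(−0.267) = 0.4592.
Photons absorbed: 0.4592 × 2.119×10⁻⁵ = 9.730×10⁻⁶ mol.
Φ = 2.092×10⁻⁶ mol / 9.730×10⁻⁶ mol photons = 0.22.

Φ = 0.22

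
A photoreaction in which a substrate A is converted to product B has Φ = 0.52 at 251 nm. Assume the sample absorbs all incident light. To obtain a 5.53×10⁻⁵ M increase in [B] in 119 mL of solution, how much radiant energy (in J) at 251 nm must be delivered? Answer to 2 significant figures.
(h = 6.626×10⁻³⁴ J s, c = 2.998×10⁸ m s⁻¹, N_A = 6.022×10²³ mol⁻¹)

Product: (5.53×10⁻⁵ M)(0.119 L) = 6.581×10⁻⁶ mol.
Photons that must be absorbed: 6.581×10⁻⁶ / 0.52 = 1.266×10⁻⁵ mol.
Photon energy: hc/λ = 7.914×10⁻¹⁹ J; per mole, 4.766×10⁵ J mol⁻¹.
Energy required: 1.266×10⁻⁵ × 4.766×10⁵ = 6.0 J.

6.0 J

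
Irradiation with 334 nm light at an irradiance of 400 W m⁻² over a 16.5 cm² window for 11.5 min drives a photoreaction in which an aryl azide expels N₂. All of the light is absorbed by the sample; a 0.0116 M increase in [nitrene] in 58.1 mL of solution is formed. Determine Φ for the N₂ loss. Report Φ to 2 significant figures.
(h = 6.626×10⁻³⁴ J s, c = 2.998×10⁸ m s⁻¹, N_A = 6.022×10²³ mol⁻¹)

Product: (0.0116 M)(0.0581 L) = 6.740×10⁻⁴ mol.
Photon energy at 334 nm: hc/λ = (6.626×10⁻³⁴)(2.998×10⁸)/(334×10⁻⁹) = 5.948×10⁻¹⁹ J.
Energy delivered: (400 W m⁻²)(16.5×10⁻⁴ m²)(690 s) = 455.4 J.
Photons incident: 455.4 / 5.948×10⁻¹⁹ = 7.656×10²⁰, i.e. 7.656×10²⁰/6.022×10²³ = 0.001271 mol.
Φ = 6.740×10⁻⁴ mol / 0.001271 mol photons = 0.53.

Φ = 0.53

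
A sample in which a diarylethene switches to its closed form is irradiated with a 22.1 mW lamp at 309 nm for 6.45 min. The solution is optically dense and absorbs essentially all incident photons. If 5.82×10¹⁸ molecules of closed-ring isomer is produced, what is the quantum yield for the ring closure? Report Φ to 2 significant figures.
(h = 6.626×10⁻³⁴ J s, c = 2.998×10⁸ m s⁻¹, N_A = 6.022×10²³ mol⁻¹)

Product: 5.82×10¹⁸ / 6.022×10²³ = 9.665×10⁻⁶ mol.
Photon energy at 309 nm: hc/λ = (6.626×10⁻³⁴)(2.998×10⁸)/(309×10⁻⁹) = 6.429×10⁻¹⁹ J.
Energy delivered: (22.1 mW)(387 s) = 8.553 J.
Photons incident: 8.553 / 6.429×10⁻¹⁹ = 1.330×10¹⁹, i.e. 1.330×10¹⁹/6.022×10²³ = 2.209×10⁻⁵ mol.
Φ = 9.665×10⁻⁶ mol / 2.209×10⁻⁵ mol photons = 0.44.

Φ = 0.44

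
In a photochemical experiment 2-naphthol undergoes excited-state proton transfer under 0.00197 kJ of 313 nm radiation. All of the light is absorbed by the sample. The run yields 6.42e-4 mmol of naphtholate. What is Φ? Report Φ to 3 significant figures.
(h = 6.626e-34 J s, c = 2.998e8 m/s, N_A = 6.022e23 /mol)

Product: 6.42e-4 mmol = 6.42e-7 mol.
Photon energy at 313 nm: hc/λ = (6.626e-34)(2.998e8)/(313e-9) = 6.347e-19 J.
Incident energy: 0.00197 kJ = 1.97 J.
Photons incident: 1.97 / 6.347e-19 = 3.104e18, i.e. 3.104e18/6.022e23 = 5.154e-6 mol.
Φ = 6.42e-7 mol / 5.154e-6 mol photons = 0.125.

Φ = 0.125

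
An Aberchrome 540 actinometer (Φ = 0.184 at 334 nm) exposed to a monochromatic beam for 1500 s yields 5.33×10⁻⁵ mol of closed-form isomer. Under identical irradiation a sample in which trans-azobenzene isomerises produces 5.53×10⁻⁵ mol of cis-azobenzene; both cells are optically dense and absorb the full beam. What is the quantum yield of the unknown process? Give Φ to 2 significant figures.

Φ = 0.19

Photons absorbed by the actinometer: 5.33×10⁻⁵ / 0.184 = 2.897×10⁻⁴ mol.
Φ(unknown) = 5.53×10⁻⁵ / 2.897×10⁻⁴ = 0.19.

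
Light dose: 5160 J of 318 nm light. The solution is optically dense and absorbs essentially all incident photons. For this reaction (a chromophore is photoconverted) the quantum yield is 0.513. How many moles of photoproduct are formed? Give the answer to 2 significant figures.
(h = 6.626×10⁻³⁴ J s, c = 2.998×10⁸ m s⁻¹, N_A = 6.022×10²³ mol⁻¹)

0.0070 mol

Photon energy at 318 nm: hc/λ = (6.626×10⁻³⁴)(2.998×10⁸)/(318×10⁻⁹) = 6.247×10⁻¹⁹ J.
Photons incident: 5160 / 6.247×10⁻¹⁹ = 8.260×10²¹, i.e. 8.260×10²¹/6.022×10²³ = 0.01372 mol.
Product: Φ × n_abs = 0.513 × 0.01372 = 0.007038 mol.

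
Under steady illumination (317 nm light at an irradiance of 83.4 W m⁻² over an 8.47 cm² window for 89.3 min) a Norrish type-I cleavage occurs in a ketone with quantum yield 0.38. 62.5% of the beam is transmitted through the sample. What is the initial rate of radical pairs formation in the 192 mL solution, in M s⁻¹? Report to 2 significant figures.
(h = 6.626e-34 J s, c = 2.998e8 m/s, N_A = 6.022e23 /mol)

Photon energy at 317 nm: hc/λ = (6.626e-34)(2.998e8)/(317e-9) = 6.266e-19 J.
Energy delivered: (83.4 W m⁻²)(8.47e-4 m²)(5358 s) = 378.5 J.
Photons incident: 378.5 / 6.266e-19 = 6.041e20, i.e. 6.041e20/6.022e23 = 0.001003 mol.
Fraction absorbed: 1 − 62.5/100 = 0.3750.
Photons absorbed: 0.3750 × 0.001003 = 3.761e-4 mol.
Product formed: 0.38 × 3.761e-4 = 1.429e-4 mol.
Rate: 1.429e-4 mol / (5358 s × 0.192 L) = 1.4e-7 M s⁻¹.

1.4e-7 M s⁻¹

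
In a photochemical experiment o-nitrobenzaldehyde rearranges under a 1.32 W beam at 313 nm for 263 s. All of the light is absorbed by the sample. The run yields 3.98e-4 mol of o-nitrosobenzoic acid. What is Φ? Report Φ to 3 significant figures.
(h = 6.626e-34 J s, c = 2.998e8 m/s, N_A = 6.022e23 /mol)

Photon energy at 313 nm: hc/λ = (6.626e-34)(2.998e8)/(313e-9) = 6.347e-19 J.
Energy delivered: (1.32 W)(263 s) = 347.2 J.
Photons incident: 347.2 / 6.347e-19 = 5.470e20, i.e. 5.470e20/6.022e23 = 9.083e-4 mol.
Φ = 3.98e-4 mol / 9.083e-4 mol photons = 0.438.

Φ = 0.438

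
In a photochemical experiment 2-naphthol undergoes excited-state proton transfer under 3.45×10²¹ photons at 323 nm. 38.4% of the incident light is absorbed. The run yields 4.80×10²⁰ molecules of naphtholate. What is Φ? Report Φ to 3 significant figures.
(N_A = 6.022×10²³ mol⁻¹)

Product: 4.80×10²⁰ / 6.022×10²³ = 7.971×10⁻⁴ mol.
Moles of photons: 3.45×10²¹ / 6.022×10²³ = 0.005729 mol.
Photons absorbed: 0.384 × 0.005729 = 0.002200 mol.
Φ = 7.971×10⁻⁴ mol / 0.002200 mol photons = 0.362.

Φ = 0.362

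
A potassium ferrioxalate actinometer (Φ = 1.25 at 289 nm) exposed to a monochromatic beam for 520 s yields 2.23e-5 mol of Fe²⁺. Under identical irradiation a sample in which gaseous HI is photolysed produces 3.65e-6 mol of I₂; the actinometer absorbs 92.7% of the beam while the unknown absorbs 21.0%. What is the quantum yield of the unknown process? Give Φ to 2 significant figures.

Photons absorbed by the actinometer: 2.23e-5 / 1.25 = 1.784e-5 mol.
Incident flux: 1.784e-5 / 0.927 = 1.924e-5 einstein.
Absorbed by unknown: 0.210 × 1.924e-5 = 4.040e-6 mol.
Φ(unknown) = 3.65e-6 / 4.040e-6 = 0.90.

Φ = 0.90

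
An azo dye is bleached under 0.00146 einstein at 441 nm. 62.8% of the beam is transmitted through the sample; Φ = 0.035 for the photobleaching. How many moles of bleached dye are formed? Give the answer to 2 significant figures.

Fraction absorbed: 1 − 62.8/100 = 0.3720.
Photons absorbed: 0.3720 × 0.00146 = 5.431e-4 mol.
Product: Φ × n_abs = 0.035 × 5.431e-4 = 1.901e-5 mol.

1.9e-5 mol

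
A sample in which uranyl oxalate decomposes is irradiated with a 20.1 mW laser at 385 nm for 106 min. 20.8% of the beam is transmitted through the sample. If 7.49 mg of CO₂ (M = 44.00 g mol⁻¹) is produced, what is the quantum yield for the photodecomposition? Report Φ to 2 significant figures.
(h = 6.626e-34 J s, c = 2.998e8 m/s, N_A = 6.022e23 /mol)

Φ = 0.52

Product: 7.49 mg / 44.00 g mol⁻¹ = 1.702e-4 mol.
Photon energy at 385 nm: hc/λ = (6.626e-34)(2.998e8)/(385e-9) = 5.160e-19 J.
Energy delivered: (20.1 mW)(6360 s) = 127.8 J.
Photons incident: 127.8 / 5.160e-19 = 2.477e20, i.e. 2.477e20/6.022e23 = 4.113e-4 mol.
Fraction absorbed: 1 − 20.8/100 = 0.7920.
Photons absorbed: 0.7920 × 4.113e-4 = 3.257e-4 mol.
Φ = 1.702e-4 mol / 3.257e-4 mol photons = 0.52.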